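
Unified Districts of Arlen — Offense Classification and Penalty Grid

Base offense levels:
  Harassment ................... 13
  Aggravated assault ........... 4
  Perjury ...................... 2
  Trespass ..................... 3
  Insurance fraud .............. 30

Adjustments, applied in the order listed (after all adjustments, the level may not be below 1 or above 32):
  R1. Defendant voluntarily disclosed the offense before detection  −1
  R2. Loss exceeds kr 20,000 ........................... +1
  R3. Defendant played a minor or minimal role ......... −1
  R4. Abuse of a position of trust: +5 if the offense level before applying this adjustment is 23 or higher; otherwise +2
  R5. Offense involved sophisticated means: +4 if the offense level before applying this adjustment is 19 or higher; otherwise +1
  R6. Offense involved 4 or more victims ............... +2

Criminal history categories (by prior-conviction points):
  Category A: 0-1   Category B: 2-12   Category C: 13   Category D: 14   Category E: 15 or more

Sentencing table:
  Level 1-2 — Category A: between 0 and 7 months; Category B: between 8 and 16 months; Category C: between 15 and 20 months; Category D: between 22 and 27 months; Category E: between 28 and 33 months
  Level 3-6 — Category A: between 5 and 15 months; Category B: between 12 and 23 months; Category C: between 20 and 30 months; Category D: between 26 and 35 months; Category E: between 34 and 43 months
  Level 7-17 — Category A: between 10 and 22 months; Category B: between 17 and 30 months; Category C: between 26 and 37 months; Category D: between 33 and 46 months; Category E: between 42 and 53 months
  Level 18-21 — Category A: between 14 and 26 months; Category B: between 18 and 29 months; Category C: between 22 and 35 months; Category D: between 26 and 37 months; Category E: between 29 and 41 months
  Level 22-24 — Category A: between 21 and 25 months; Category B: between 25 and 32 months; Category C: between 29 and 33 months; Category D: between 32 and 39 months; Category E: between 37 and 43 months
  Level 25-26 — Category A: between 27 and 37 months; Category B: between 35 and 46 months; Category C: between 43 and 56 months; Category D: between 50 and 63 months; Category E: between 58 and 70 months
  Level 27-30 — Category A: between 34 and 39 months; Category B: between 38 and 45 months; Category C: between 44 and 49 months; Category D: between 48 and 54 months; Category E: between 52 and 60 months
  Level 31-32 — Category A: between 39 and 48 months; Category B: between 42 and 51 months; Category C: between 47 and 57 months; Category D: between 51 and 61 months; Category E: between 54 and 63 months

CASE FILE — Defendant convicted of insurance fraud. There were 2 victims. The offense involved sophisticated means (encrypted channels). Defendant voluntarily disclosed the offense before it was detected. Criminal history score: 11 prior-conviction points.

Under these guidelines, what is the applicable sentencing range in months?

42-51 months

Base offense level for insurance fraud: 30.
R1 applies: 30 − 1 = 29.
R2 does not apply.
R5 applies (level before this adjustment is 29 ≥ 19, so +4): 29 + 4 = 33.
Level 33 exceeds the maximum of 32; capped at 32.
Final offense level: 32.
Criminal history: 11 prior points → Category B (2-12).
Level 32 falls in the 31-32 band.
Grid: Level 31-32 × Category B = 42-51 months.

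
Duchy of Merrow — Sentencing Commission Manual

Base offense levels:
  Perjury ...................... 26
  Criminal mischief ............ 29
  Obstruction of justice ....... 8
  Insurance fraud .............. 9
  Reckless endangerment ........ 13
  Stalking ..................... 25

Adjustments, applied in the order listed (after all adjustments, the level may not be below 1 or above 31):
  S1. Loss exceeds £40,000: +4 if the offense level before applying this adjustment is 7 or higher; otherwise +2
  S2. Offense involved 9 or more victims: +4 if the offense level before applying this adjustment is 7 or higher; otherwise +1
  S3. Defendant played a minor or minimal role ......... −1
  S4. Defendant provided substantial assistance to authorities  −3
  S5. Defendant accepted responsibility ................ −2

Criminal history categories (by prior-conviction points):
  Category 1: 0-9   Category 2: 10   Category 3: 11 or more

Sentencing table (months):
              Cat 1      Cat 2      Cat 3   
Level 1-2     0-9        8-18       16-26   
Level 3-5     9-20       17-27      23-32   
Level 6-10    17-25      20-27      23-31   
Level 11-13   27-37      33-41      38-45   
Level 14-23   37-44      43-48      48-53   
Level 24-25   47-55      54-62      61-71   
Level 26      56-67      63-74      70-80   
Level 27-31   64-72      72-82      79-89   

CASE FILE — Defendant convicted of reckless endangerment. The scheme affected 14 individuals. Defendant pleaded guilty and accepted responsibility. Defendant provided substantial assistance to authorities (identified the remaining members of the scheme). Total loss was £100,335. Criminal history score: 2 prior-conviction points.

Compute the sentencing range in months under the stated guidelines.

37-44 months

Base offense level for reckless endangerment: 13.
S1 applies (level before this adjustment is 13 ≥ 7, so +4): 13 + 4 = 17.
S2 applies (level before this adjustment is 17 ≥ 7, so +4): 17 + 4 = 21.
S4 applies: 21 − 3 = 18.
S5 applies: 18 − 2 = 16.
Final offense level: 16.
Criminal history: 2 prior points → Category 1 (0-9).
Level 16 falls in the 14-23 band.
Grid: Level 14-23 × Category 1 = 37-44 months.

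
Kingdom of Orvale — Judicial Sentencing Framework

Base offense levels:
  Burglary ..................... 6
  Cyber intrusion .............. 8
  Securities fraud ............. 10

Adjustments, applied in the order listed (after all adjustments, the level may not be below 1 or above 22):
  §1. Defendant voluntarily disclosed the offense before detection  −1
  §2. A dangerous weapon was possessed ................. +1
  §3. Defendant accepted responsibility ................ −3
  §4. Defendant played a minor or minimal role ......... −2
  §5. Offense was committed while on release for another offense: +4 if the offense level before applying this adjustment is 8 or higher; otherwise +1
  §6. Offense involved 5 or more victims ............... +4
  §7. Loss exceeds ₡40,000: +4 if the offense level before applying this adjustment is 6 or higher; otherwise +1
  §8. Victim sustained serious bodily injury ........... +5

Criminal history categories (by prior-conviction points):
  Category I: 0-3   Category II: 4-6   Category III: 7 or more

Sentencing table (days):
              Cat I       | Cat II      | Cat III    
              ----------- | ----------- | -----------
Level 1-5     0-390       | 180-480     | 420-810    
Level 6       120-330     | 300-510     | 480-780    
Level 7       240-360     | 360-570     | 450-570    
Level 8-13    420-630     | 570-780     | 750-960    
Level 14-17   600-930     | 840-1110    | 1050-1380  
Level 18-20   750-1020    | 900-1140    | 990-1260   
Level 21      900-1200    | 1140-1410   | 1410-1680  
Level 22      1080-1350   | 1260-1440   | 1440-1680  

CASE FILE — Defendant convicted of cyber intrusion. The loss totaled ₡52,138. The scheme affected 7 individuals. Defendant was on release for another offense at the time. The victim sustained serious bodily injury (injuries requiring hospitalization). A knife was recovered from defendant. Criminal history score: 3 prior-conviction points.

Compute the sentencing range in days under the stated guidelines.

Base offense level for cyber intrusion: 8.
§1 does not apply.
§2 applies: 8 + 1 = 9.
§5 applies (level before this adjustment is 9 ≥ 8, so +4): 9 + 4 = 13.
§6 applies: 13 + 4 = 17.
§7 applies (level before this adjustment is 17 ≥ 6, so +4): 17 + 4 = 21.
§8 applies: 21 + 5 = 26.
Level 26 exceeds the maximum of 22; capped at 22.
Final offense level: 22.
Criminal history: 3 prior points → Category I (0-3).
Level 22 falls in the 22 band.
Grid: Level 22 × Category I = 1080-1350 days.

1080-1350 days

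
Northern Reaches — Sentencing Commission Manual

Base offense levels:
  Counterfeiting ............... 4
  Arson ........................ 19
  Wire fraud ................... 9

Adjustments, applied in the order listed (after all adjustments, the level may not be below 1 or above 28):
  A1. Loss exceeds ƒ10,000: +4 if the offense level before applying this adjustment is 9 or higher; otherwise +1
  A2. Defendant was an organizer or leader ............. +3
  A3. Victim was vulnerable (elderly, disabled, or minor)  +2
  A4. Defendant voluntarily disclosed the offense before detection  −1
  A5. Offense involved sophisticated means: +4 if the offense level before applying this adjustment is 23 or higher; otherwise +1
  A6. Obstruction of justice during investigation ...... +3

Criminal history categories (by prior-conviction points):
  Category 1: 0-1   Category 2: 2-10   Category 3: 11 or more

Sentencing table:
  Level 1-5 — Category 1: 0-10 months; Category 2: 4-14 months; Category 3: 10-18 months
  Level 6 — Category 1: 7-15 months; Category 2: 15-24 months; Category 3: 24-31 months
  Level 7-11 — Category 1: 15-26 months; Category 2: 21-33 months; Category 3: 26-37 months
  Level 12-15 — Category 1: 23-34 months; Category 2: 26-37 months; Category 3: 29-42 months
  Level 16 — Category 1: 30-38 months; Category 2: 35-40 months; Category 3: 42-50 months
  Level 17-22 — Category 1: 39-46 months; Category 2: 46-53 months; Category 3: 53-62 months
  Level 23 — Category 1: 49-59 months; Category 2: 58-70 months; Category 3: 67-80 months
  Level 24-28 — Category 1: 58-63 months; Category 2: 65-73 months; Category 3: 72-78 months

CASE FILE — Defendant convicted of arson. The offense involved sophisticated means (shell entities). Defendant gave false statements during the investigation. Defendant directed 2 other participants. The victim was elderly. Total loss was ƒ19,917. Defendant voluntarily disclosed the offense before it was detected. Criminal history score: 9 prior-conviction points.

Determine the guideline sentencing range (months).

65-73 months

Base offense level for arson: 19.
A1 applies (level before this adjustment is 19 ≥ 9, so +4): 19 + 4 = 23.
A2 applies: 23 + 3 = 26.
A3 applies: 26 + 2 = 28.
A4 applies: 28 − 1 = 27.
A5 applies (level before this adjustment is 27 ≥ 23, so +4): 27 + 4 = 31.
A6 applies: 31 + 3 = 34.
Level 34 exceeds the maximum of 28; capped at 28.
Final offense level: 28.
Criminal history: 9 prior points → Category 2 (2-10).
Level 28 falls in the 24-28 band.
Grid: Level 24-28 × Category 2 = 65-73 months.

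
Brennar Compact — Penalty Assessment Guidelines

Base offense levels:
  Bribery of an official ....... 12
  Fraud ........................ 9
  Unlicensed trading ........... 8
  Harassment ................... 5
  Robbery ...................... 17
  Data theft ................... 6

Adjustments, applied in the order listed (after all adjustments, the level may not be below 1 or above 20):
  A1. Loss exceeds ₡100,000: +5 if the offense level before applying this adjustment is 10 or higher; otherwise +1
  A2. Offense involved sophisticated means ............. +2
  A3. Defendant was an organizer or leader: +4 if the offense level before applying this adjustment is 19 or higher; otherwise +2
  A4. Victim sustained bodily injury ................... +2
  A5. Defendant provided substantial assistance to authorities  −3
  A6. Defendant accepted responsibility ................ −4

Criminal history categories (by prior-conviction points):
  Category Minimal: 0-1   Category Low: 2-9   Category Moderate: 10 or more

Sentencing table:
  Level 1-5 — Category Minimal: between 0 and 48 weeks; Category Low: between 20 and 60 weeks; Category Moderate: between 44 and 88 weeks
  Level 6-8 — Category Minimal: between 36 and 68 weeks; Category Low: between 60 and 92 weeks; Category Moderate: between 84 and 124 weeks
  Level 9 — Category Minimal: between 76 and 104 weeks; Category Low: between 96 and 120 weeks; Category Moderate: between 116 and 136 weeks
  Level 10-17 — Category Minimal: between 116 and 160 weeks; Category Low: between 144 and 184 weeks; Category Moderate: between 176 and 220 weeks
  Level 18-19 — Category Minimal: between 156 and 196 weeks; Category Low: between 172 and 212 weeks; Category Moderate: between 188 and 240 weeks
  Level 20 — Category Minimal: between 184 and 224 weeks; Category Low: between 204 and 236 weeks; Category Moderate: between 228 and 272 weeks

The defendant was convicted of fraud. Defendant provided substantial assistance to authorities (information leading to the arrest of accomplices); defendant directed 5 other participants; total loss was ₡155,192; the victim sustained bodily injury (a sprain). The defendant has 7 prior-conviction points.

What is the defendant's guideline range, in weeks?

Base offense level for fraud: 9.
A1 applies (level before this adjustment is 9 < 10, so +1): 9 + 1 = 10.
A2 does not apply.
A3 applies (level before this adjustment is 10 < 19, so +2): 10 + 2 = 12.
A4 applies: 12 + 2 = 14.
A5 applies: 14 − 3 = 11.
Final offense level: 11.
Criminal history: 7 prior points → Category Low (2-9).
Level 11 falls in the 10-17 band.
Grid: Level 10-17 × Category Low = 144-184 weeks.

144-184 weeks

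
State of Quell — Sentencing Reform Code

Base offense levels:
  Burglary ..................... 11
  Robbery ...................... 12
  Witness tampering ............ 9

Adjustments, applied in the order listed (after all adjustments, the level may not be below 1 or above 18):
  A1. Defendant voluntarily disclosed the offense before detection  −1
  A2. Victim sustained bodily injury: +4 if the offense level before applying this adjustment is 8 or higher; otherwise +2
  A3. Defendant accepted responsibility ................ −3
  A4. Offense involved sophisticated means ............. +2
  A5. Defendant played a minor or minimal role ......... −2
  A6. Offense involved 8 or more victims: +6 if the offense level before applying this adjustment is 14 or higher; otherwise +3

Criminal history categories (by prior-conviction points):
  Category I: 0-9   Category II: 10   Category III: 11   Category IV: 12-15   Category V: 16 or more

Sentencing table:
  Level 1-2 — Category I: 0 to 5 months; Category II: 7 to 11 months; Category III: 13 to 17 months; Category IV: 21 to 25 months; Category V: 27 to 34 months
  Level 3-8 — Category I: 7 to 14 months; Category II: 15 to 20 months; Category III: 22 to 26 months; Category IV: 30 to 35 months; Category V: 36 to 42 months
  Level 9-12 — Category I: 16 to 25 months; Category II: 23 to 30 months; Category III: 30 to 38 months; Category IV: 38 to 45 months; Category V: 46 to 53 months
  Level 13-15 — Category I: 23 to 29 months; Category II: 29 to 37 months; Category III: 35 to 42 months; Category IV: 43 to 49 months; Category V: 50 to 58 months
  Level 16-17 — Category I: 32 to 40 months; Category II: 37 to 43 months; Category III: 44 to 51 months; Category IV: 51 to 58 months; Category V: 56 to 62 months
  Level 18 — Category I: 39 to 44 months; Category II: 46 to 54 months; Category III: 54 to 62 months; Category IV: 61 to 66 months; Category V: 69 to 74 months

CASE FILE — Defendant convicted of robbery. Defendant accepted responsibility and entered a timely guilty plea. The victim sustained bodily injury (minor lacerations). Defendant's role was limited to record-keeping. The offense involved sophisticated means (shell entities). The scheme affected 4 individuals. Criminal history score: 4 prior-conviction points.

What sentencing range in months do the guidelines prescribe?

Base offense level for robbery: 12.
A1 does not apply.
A2 applies (level before this adjustment is 12 ≥ 8, so +4): 12 + 4 = 16.
A3 applies: 16 − 3 = 13.
A4 applies: 13 + 2 = 15.
A5 applies: 15 − 2 = 13.
Final offense level: 13.
Criminal history: 4 prior points → Category I (0-9).
Level 13 falls in the 13-15 band.
Grid: Level 13-15 × Category I = 23-29 months.

23-29 months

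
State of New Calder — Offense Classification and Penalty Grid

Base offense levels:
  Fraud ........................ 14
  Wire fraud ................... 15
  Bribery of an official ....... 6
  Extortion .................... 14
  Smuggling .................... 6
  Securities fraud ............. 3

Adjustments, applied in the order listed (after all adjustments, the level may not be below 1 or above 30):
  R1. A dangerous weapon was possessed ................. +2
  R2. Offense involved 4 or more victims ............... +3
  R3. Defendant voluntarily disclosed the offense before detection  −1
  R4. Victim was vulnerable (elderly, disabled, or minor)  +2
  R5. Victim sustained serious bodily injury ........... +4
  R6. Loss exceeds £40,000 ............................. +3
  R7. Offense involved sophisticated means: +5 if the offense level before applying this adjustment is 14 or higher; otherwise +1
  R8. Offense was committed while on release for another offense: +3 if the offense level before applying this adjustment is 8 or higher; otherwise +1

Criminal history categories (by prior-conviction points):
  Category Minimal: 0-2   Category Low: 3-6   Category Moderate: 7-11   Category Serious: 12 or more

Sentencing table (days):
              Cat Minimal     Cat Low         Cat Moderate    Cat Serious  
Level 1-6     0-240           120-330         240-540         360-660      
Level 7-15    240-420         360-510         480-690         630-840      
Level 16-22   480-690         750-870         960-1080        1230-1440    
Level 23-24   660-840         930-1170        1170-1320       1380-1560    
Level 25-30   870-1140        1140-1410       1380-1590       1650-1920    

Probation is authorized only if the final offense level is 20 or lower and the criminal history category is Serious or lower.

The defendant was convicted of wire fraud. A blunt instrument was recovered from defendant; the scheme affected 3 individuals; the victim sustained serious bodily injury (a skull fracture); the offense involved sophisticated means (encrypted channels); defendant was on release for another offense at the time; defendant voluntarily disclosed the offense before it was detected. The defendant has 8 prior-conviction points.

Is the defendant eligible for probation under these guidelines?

No

Base offense level for wire fraud: 15.
R1 applies: 15 + 2 = 17.
R3 applies: 17 − 1 = 16.
R4 does not apply.
R5 applies: 16 + 4 = 20.
R6 does not apply.
R7 applies (level before this adjustment is 20 ≥ 14, so +5): 20 + 5 = 25.
R8 applies (level before this adjustment is 25 ≥ 8, so +3): 25 + 3 = 28.
Final offense level: 28.
Criminal history: 8 prior points → Category Moderate (7-11).
Level 28 falls in the 25-30 band.
Grid: Level 25-30 × Category Moderate = 1380-1590 days.
Probation check: level 28 > 20 and category Moderate ≤ Serious → not eligible.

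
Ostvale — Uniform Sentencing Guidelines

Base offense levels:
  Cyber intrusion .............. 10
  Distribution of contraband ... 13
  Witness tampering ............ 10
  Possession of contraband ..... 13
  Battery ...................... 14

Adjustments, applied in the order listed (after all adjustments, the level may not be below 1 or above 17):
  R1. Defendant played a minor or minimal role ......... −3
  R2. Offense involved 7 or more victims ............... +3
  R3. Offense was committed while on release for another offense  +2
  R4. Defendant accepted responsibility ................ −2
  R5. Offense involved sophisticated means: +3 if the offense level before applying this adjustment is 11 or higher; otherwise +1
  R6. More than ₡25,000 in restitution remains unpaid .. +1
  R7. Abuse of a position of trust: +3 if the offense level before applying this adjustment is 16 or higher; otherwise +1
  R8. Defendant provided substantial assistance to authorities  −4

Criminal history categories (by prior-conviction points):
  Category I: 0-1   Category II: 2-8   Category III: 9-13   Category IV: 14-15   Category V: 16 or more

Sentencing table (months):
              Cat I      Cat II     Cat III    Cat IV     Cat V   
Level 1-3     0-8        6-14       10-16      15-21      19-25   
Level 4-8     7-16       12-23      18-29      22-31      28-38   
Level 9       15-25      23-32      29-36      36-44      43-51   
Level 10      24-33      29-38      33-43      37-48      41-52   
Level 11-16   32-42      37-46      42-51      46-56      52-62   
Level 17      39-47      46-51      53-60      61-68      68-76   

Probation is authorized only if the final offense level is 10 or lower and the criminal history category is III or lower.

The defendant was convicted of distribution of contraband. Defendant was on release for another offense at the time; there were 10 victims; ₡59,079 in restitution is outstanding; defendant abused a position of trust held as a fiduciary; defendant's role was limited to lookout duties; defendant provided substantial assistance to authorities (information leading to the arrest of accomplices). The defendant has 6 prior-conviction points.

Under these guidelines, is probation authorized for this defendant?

Base offense level for distribution of contraband: 13.
R1 applies: 13 − 3 = 10.
R2 applies: 10 + 3 = 13.
R3 applies: 13 + 2 = 15.
R6 applies: 15 + 1 = 16.
R7 applies (level before this adjustment is 16 ≥ 16, so +3): 16 + 3 = 19.
R8 applies: 19 − 4 = 15.
Final offense level: 15.
Criminal history: 6 prior points → Category II (2-8).
Level 15 falls in the 11-16 band.
Grid: Level 11-16 × Category II = 37-46 months.
Probation check: level 15 > 10 and category II ≤ III → not eligible.

No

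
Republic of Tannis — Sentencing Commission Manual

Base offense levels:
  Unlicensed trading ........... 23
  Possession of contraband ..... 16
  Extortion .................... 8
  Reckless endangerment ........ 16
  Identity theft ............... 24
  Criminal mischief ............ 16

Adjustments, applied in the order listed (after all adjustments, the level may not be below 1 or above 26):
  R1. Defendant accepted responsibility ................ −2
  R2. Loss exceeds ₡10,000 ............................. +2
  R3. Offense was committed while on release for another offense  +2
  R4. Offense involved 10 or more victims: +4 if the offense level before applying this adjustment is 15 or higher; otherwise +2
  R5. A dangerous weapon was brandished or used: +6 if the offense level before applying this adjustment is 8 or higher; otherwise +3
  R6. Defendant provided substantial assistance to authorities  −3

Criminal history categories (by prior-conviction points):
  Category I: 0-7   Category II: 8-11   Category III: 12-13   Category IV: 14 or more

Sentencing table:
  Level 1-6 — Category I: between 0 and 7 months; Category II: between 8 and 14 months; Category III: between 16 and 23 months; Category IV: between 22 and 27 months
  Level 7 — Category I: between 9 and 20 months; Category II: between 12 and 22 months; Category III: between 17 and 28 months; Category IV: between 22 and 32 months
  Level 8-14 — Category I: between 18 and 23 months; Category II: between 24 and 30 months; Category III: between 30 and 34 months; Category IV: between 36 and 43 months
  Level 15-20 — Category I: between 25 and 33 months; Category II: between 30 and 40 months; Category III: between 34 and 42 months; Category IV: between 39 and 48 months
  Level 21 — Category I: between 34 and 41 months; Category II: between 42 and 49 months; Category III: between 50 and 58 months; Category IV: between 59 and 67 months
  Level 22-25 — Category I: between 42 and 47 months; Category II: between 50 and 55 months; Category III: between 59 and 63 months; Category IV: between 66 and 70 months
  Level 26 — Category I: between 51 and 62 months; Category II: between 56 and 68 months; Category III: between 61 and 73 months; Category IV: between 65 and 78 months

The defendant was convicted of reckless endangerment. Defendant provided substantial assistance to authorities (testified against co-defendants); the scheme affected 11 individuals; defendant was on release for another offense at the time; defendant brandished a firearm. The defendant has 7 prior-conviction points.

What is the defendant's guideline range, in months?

42-47 months

Base offense level for reckless endangerment: 16.
R1 does not apply.
R2 does not apply.
R3 applies: 16 + 2 = 18.
R4 applies (level before this adjustment is 18 ≥ 15, so +4): 18 + 4 = 22.
R5 applies (level before this adjustment is 22 ≥ 8, so +6): 22 + 6 = 28.
R6 applies: 28 − 3 = 25.
Final offense level: 25.
Criminal history: 7 prior points → Category I (0-7).
Level 25 falls in the 22-25 band.
Grid: Level 22-25 × Category I = 42-47 months.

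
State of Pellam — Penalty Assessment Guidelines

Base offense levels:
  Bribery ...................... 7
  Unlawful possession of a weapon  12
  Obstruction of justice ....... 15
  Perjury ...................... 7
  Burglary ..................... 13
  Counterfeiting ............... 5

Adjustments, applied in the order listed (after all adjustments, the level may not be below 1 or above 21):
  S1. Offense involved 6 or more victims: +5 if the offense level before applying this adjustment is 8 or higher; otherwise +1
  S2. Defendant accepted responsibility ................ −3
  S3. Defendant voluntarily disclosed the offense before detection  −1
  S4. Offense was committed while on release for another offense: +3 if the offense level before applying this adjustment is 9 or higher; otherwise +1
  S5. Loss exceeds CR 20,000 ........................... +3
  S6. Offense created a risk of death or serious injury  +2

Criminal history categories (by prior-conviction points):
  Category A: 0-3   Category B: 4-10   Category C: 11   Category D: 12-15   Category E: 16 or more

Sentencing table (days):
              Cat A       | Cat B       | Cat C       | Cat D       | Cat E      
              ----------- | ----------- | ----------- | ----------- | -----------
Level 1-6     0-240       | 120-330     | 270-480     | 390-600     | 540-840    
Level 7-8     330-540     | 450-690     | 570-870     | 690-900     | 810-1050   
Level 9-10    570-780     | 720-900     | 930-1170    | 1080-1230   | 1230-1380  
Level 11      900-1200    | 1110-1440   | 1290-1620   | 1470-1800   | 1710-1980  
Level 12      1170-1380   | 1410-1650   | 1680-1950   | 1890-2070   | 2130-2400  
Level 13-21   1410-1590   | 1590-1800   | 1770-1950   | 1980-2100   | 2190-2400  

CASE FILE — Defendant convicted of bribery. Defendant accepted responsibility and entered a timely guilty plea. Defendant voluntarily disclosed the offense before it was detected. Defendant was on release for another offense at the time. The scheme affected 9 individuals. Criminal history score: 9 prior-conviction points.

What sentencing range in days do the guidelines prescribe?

Base offense level for bribery: 7.
S1 applies (level before this adjustment is 7 < 8, so +1): 7 + 1 = 8.
S2 applies: 8 − 3 = 5.
S3 applies: 5 − 1 = 4.
S4 applies (level before this adjustment is 4 < 9, so +1): 4 + 1 = 5.
S5 does not apply.
S6 does not apply.
Final offense level: 5.
Criminal history: 9 prior points → Category B (4-10).
Level 5 falls in the 1-6 band.
Grid: Level 1-6 × Category B = 120-330 days.

120-330 days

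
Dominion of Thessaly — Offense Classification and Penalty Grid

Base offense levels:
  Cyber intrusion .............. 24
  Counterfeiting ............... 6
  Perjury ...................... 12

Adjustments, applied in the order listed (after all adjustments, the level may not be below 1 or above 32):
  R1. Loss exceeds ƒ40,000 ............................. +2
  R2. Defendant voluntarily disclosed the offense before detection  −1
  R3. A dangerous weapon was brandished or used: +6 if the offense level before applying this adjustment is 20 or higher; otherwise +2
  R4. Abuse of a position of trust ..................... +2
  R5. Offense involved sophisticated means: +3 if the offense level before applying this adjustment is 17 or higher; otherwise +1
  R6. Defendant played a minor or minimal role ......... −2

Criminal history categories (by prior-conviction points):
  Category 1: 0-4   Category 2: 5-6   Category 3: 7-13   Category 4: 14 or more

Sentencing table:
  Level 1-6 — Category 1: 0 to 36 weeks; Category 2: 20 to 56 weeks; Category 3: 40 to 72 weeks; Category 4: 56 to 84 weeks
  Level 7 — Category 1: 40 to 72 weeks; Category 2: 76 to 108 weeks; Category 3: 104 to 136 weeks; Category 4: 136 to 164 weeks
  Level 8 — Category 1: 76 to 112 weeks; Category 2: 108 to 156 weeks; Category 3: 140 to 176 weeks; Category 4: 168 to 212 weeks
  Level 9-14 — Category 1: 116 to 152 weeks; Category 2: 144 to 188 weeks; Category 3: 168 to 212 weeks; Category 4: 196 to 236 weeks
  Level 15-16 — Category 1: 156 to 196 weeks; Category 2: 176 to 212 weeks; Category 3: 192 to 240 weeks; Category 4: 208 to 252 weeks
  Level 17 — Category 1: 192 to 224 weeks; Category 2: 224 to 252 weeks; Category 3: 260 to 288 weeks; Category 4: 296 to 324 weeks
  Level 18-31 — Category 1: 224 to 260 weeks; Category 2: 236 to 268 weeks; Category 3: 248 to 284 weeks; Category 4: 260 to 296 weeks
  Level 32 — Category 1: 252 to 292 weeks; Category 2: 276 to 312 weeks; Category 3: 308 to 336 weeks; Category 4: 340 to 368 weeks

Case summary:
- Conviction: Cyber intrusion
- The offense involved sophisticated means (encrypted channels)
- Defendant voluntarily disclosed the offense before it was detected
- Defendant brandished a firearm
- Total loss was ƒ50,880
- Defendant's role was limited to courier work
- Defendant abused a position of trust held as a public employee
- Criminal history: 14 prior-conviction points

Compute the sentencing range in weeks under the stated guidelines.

340-368 weeks

Base offense level for cyber intrusion: 24.
R1 applies: 24 + 2 = 26.
R2 applies: 26 − 1 = 25.
R3 applies (level before this adjustment is 25 ≥ 20, so +6): 25 + 6 = 31.
R4 applies: 31 + 2 = 33.
R5 applies (level before this adjustment is 33 ≥ 17, so +3): 33 + 3 = 36.
R6 applies: 36 − 2 = 34.
Level 34 exceeds the maximum of 32; capped at 32.
Final offense level: 32.
Criminal history: 14 prior points → Category 4 (14+).
Level 32 falls in the 32 band.
Grid: Level 32 × Category 4 = 340-368 weeks.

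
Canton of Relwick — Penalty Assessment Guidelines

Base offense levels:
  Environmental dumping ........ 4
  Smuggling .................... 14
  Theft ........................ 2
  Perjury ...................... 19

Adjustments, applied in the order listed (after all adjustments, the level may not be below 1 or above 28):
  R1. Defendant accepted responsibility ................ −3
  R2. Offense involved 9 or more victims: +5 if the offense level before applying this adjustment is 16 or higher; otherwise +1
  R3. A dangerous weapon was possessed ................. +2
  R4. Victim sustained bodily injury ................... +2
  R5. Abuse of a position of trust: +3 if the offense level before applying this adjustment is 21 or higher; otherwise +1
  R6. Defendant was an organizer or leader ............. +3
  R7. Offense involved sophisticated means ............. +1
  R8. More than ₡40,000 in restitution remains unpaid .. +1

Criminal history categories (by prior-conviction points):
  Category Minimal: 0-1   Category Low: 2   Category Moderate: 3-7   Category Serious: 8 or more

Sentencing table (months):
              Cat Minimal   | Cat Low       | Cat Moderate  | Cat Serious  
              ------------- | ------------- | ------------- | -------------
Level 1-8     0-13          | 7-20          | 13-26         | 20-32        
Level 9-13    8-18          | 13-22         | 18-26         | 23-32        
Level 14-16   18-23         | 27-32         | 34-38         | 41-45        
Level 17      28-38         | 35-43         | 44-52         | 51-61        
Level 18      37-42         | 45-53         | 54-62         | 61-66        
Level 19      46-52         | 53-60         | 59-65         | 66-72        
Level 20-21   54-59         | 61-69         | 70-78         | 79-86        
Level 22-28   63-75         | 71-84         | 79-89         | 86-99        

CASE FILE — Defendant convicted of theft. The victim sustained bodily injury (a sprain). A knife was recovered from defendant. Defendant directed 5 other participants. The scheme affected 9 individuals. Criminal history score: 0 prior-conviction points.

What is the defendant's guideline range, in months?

8-18 months

Base offense level for theft: 2.
R2 applies (level before this adjustment is 2 < 16, so +1): 2 + 1 = 3.
R3 applies: 3 + 2 = 5.
R4 applies: 5 + 2 = 7.
R6 applies: 7 + 3 = 10.
Final offense level: 10.
Criminal history: 0 prior points → Category Minimal (0-1).
Level 10 falls in the 9-13 band.
Grid: Level 9-13 × Category Minimal = 8-18 months.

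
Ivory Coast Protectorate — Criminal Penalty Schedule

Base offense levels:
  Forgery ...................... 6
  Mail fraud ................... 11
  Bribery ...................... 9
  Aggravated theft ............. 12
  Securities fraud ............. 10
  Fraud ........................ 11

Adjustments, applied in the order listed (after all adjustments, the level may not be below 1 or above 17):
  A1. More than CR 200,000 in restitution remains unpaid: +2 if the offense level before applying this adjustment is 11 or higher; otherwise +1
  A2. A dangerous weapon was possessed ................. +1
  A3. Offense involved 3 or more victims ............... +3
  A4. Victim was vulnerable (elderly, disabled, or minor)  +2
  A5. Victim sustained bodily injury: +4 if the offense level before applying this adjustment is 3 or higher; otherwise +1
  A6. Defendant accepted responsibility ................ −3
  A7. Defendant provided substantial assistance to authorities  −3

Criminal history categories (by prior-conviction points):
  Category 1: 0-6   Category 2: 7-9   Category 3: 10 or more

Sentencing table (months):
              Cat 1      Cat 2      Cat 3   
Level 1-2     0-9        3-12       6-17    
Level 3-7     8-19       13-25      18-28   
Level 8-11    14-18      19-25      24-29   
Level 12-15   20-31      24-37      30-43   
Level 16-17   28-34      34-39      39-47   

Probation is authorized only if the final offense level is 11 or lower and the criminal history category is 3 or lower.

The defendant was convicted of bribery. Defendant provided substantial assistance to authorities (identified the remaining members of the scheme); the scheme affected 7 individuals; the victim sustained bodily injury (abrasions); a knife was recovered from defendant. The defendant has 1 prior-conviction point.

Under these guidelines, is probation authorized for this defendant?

No

Base offense level for bribery: 9.
A1 does not apply.
A2 applies: 9 + 1 = 10.
A3 applies: 10 + 3 = 13.
A4 does not apply.
A5 applies (level before this adjustment is 13 ≥ 3, so +4): 13 + 4 = 17.
A6 does not apply.
A7 applies: 17 − 3 = 14.
Final offense level: 14.
Criminal history: 1 prior point → Category 1 (0-6).
Level 14 falls in the 12-15 band.
Grid: Level 12-15 × Category 1 = 20-31 months.
Probation check: level 14 > 11 and category 1 ≤ 3 → not eligible.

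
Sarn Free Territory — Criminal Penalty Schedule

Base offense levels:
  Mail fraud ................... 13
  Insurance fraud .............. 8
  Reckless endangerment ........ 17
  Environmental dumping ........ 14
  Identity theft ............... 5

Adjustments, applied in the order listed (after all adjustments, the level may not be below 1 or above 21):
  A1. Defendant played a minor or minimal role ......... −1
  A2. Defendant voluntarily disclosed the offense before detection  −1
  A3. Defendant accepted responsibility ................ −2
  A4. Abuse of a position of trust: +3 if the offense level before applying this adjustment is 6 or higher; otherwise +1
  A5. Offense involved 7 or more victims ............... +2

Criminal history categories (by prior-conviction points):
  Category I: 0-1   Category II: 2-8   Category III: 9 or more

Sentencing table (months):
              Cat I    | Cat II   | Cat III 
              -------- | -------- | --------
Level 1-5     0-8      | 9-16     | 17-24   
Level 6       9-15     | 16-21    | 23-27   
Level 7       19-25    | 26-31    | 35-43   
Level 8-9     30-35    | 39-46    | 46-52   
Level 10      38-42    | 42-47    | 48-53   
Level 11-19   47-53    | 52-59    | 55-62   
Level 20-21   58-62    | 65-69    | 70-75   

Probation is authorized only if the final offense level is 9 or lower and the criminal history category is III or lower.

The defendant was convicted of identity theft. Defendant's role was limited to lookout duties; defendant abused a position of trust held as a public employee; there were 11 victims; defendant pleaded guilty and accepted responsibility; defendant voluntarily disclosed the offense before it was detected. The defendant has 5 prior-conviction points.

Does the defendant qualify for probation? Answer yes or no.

Base offense level for identity theft: 5.
A1 applies: 5 − 1 = 4.
A2 applies: 4 − 1 = 3.
A3 applies: 3 − 2 = 1.
A4 applies (level before this adjustment is 1 < 6, so +1): 1 + 1 = 2.
A5 applies: 2 + 2 = 4.
Final offense level: 4.
Criminal history: 5 prior points → Category II (2-8).
Level 4 falls in the 1-5 band.
Grid: Level 1-5 × Category II = 9-16 months.
Probation check: level 4 ≤ 9 and category II ≤ III → eligible.

Yes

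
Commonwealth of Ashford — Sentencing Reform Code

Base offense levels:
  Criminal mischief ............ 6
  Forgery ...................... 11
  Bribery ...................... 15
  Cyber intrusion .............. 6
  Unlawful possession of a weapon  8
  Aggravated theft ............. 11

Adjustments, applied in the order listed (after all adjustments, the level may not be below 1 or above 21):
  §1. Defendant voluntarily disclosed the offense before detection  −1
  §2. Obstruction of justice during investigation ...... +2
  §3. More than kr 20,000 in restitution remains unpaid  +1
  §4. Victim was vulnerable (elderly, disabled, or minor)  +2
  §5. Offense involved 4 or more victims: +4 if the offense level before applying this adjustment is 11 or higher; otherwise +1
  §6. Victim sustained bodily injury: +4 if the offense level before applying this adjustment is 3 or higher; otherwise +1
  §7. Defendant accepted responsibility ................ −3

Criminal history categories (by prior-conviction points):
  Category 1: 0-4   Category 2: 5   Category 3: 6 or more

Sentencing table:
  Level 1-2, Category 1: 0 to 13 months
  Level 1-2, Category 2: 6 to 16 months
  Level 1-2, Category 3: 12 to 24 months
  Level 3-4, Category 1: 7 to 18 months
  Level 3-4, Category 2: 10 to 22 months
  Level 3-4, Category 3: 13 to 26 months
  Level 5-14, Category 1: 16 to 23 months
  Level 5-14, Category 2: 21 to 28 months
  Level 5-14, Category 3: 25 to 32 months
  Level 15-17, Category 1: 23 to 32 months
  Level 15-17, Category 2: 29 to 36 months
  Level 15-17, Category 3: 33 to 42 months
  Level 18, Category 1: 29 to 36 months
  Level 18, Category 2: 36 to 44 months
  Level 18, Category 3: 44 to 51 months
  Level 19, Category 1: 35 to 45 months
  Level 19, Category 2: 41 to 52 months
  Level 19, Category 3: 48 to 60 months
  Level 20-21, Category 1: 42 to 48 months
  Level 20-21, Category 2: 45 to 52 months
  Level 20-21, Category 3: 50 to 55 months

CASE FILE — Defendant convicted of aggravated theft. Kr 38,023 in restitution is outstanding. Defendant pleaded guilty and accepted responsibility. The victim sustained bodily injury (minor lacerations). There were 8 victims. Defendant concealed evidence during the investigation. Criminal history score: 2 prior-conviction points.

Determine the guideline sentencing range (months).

Base offense level for aggravated theft: 11.
§2 applies: 11 + 2 = 13.
§3 applies: 13 + 1 = 14.
§4 does not apply.
§5 applies (level before this adjustment is 14 ≥ 11, so +4): 14 + 4 = 18.
§6 applies (level before this adjustment is 18 ≥ 3, so +4): 18 + 4 = 22.
§7 applies: 22 − 3 = 19.
Final offense level: 19.
Criminal history: 2 prior points → Category 1 (0-4).
Level 19 falls in the 19 band.
Grid: Level 19 × Category 1 = 35-45 months.

35-45 months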